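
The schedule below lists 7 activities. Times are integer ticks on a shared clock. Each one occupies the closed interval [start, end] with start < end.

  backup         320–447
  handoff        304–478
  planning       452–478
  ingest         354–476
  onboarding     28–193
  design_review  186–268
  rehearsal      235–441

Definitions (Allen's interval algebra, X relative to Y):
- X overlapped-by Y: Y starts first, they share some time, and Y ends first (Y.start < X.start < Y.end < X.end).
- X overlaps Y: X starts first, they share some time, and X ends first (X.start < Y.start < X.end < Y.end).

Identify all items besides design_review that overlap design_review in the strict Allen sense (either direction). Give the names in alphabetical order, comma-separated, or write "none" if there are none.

Target design_review = [186, 268].
backup [320, 447] → after → no.
handoff [304, 478] → after → no.
ingest [354, 476] → after → no.
onboarding [28, 193] → overlaps → yes.
planning [452, 478] → after → no.
rehearsal [235, 441] → overlapped-by → yes.
Result: onboarding, rehearsal.

onboarding, rehearsal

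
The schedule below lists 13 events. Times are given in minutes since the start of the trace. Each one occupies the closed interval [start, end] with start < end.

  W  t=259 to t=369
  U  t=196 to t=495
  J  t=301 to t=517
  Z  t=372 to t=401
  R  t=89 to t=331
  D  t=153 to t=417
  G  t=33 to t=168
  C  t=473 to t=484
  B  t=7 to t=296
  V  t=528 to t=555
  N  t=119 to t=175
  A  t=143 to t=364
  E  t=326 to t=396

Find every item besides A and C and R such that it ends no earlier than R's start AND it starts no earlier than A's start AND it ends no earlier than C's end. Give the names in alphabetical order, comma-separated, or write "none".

J, U, V

Conditions: its end is no earlier than R's start (X.end >= t=89) AND its start is no earlier than A's start (X.start >= t=143) AND its end is no earlier than C's end (X.end >= t=484).
B: end t=296 >= t=89? ✓; start t=7 >= t=143? ✗; end t=296 >= t=484? ✗ → no.
D: end t=417 >= t=89? ✓; start t=153 >= t=143? ✓; end t=417 >= t=484? ✗ → no.
E: end t=396 >= t=89? ✓; start t=326 >= t=143? ✓; end t=396 >= t=484? ✗ → no.
G: end t=168 >= t=89? ✓; start t=33 >= t=143? ✗; end t=168 >= t=484? ✗ → no.
J: end t=517 >= t=89? ✓; start t=301 >= t=143? ✓; end t=517 >= t=484? ✓ → yes.
N: end t=175 >= t=89? ✓; start t=119 >= t=143? ✗; end t=175 >= t=484? ✗ → no.
U: end t=495 >= t=89? ✓; start t=196 >= t=143? ✓; end t=495 >= t=484? ✓ → yes.
V: end t=555 >= t=89? ✓; start t=528 >= t=143? ✓; end t=555 >= t=484? ✓ → yes.
W: end t=369 >= t=89? ✓; start t=259 >= t=143? ✓; end t=369 >= t=484? ✗ → no.
Z: end t=401 >= t=89? ✓; start t=372 >= t=143? ✓; end t=401 >= t=484? ✗ → no.
Result: J, U, V.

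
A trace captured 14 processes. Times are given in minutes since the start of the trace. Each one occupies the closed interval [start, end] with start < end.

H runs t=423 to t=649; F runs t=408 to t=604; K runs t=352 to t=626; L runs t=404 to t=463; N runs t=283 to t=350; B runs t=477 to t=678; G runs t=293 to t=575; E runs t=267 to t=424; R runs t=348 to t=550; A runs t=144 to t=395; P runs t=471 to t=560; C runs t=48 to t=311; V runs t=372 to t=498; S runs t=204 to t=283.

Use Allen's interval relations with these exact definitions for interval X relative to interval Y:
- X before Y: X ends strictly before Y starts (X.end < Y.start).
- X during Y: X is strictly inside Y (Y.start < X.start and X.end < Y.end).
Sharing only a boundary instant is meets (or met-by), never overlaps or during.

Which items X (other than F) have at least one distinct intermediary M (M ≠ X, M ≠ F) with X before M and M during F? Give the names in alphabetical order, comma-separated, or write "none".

Target F = [t=408, t=604].
Intermediaries M with M during F: P.
Via P — items with X before P: A, C, E, L, N, S.
Union: A, C, E, L, N, S.

A, C, E, L, N, S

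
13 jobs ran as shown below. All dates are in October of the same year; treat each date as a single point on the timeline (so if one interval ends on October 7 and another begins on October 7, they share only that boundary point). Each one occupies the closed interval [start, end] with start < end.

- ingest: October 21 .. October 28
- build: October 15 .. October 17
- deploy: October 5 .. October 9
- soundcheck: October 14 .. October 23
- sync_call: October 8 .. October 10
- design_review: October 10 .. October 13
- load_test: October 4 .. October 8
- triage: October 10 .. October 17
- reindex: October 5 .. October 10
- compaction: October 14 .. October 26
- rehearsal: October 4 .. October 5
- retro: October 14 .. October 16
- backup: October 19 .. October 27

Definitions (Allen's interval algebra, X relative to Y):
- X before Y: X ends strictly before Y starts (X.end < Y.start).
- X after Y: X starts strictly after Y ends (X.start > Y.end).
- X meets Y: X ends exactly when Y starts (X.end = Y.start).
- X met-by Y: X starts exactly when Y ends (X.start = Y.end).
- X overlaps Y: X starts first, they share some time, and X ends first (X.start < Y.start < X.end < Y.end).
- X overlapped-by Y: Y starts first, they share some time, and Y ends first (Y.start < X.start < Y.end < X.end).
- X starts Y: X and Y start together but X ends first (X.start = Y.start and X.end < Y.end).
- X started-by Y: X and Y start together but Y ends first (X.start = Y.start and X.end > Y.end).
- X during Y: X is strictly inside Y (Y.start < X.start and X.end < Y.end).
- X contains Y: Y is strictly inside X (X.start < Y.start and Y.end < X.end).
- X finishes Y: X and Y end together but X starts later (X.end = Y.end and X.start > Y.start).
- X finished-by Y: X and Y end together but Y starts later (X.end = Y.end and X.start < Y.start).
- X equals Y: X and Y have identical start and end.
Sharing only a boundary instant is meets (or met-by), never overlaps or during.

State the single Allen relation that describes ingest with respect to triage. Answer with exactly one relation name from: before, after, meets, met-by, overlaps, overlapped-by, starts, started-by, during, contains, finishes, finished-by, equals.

ingest = [October 21, October 28]; triage = [October 10, October 17].
Compare endpoints: ingest.start > triage.start, ingest.start > triage.end, ingest.end > triage.start, ingest.end > triage.end.
That pattern is 'after'.

after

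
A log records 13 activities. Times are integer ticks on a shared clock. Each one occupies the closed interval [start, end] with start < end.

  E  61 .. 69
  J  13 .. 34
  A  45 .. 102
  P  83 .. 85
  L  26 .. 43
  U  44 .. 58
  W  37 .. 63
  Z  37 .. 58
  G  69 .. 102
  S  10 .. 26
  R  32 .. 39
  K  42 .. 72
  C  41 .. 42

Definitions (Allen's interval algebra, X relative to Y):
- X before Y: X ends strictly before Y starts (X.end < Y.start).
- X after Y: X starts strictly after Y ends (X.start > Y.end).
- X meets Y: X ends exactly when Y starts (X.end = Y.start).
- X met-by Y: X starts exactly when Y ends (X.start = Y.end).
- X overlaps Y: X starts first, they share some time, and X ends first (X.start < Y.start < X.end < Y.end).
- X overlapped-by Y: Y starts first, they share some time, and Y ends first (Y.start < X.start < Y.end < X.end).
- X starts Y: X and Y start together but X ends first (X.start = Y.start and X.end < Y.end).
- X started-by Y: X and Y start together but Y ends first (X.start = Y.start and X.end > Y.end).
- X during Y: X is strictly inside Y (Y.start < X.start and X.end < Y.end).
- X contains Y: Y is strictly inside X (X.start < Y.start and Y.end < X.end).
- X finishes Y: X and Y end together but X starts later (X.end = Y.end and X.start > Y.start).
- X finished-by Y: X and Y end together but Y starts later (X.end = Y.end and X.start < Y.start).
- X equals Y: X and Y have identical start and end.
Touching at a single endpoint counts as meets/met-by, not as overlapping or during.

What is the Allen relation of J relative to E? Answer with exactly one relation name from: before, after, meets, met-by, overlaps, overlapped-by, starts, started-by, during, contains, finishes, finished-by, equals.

before

J = [13, 34]; E = [61, 69].
Compare endpoints: J.start < E.start, J.start < E.end, J.end < E.start, J.end < E.end.
That pattern is 'before'.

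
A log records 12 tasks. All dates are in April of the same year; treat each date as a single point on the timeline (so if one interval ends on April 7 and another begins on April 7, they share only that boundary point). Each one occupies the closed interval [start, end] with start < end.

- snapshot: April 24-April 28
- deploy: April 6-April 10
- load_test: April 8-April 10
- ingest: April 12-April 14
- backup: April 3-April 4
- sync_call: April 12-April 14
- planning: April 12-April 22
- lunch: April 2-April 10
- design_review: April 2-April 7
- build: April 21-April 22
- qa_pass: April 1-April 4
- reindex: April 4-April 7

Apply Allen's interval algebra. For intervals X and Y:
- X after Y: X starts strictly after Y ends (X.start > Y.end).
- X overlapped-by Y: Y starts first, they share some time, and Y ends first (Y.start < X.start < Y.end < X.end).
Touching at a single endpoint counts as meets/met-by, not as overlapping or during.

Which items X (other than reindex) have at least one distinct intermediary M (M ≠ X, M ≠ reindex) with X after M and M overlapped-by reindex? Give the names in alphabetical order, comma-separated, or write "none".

Target reindex = [April 4, April 7].
Intermediaries M with M overlapped-by reindex: deploy.
Via deploy — items with X after deploy: build, ingest, planning, snapshot, sync_call.
Union: build, ingest, planning, snapshot, sync_call.

build, ingest, planning, snapshot, sync_call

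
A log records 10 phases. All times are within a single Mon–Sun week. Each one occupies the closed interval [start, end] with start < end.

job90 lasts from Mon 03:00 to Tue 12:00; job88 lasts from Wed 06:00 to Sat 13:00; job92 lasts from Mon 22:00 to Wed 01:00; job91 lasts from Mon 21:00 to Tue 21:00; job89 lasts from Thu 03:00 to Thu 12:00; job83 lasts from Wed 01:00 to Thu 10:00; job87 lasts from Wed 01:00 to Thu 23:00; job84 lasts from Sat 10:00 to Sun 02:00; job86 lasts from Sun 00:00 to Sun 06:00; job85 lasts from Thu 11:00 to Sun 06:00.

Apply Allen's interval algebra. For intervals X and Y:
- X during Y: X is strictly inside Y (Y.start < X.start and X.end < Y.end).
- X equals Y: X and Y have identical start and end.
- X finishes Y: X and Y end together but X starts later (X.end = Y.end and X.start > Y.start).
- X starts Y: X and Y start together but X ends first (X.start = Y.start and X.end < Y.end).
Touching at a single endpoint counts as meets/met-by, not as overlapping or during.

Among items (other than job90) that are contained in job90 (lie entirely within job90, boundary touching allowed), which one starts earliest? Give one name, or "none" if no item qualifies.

none

Target job90 = [Mon 03:00, Tue 12:00].
job83 [Wed 01:00, Thu 10:00] → after → excluded.
job84 [Sat 10:00, Sun 02:00] → after → excluded.
job85 [Thu 11:00, Sun 06:00] → after → excluded.
job86 [Sun 00:00, Sun 06:00] → after → excluded.
job87 [Wed 01:00, Thu 23:00] → after → excluded.
job88 [Wed 06:00, Sat 13:00] → after → excluded.
job89 [Thu 03:00, Thu 12:00] → after → excluded.
job91 [Mon 21:00, Tue 21:00] → overlapped-by → excluded.
job92 [Mon 22:00, Wed 01:00] → overlapped-by → excluded.
No candidates → none.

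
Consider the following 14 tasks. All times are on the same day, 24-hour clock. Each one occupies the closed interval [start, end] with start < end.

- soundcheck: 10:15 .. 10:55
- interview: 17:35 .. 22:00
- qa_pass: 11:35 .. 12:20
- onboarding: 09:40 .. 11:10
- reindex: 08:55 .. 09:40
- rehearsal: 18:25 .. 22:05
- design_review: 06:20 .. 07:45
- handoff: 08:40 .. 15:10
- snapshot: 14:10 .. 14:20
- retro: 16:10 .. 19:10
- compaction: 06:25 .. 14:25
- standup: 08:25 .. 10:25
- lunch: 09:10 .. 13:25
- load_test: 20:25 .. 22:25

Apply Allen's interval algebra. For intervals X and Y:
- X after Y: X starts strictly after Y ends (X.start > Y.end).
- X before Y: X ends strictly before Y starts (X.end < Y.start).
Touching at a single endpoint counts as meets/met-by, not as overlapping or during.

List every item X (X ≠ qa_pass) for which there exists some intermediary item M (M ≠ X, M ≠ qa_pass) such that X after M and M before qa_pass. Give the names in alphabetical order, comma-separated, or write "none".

Target qa_pass = [11:35, 12:20].
Intermediaries M with M before qa_pass: design_review, onboarding, reindex, soundcheck, standup.
Via design_review — items with X after design_review: handoff, interview, load_test, lunch, onboarding, rehearsal, reindex, retro, snapshot, soundcheck, standup.
Via onboarding — items with X after onboarding: interview, load_test, rehearsal, retro, snapshot.
Via reindex — items with X after reindex: interview, load_test, rehearsal, retro, snapshot, soundcheck.
Via soundcheck — items with X after soundcheck: interview, load_test, rehearsal, retro, snapshot.
Via standup — items with X after standup: interview, load_test, rehearsal, retro, snapshot.
Union: handoff, interview, load_test, lunch, onboarding, rehearsal, reindex, retro, snapshot, soundcheck, standup.

handoff, interview, load_test, lunch, onboarding, rehearsal, reindex, retro, snapshot, soundcheck, standup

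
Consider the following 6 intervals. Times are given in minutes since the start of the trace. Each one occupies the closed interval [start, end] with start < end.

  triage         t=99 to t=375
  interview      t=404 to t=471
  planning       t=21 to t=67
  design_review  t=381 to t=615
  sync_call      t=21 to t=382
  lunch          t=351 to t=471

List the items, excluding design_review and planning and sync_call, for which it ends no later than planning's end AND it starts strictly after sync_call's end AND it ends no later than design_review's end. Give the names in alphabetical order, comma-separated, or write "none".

Conditions: its end is no later than planning's end (X.end <= t=67) AND its start is strictly after sync_call's end (X.start > t=382) AND its end is no later than design_review's end (X.end <= t=615).
interview: end t=471 <= t=67? ✗; start t=404 > t=382? ✓; end t=471 <= t=615? ✓ → no.
lunch: end t=471 <= t=67? ✗; start t=351 > t=382? ✗; end t=471 <= t=615? ✓ → no.
triage: end t=375 <= t=67? ✗; start t=99 > t=382? ✗; end t=375 <= t=615? ✓ → no.
Result: none.

none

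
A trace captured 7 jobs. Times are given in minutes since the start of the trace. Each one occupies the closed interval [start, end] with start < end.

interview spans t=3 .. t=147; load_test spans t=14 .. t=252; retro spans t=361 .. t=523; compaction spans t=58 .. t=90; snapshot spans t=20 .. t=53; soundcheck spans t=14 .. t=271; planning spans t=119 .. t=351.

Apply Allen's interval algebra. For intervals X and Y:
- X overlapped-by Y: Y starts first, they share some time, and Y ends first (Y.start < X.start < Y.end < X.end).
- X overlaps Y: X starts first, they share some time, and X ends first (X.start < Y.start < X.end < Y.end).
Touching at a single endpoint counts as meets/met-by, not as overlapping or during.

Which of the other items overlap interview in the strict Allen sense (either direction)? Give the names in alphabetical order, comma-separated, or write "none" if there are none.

Target interview = [t=3, t=147].
compaction [t=58, t=90] → during → no.
load_test [t=14, t=252] → overlapped-by → yes.
planning [t=119, t=351] → overlapped-by → yes.
retro [t=361, t=523] → after → no.
snapshot [t=20, t=53] → during → no.
soundcheck [t=14, t=271] → overlapped-by → yes.
Result: load_test, planning, soundcheck.

load_test, planning, soundcheck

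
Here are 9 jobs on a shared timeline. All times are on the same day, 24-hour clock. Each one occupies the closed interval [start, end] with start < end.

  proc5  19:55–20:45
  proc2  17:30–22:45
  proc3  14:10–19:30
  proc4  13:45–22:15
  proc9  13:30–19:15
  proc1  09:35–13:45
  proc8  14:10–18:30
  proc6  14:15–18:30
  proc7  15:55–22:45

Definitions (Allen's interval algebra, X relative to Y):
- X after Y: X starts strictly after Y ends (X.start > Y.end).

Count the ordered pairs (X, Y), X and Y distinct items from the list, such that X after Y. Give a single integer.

10

Checking all 72 ordered pairs for relation 'after'; matching pairs in alphabetical order:
(proc2, proc1): proc2 after proc1 ✓
(proc3, proc1): proc3 after proc1 ✓
(proc5, proc1): proc5 after proc1 ✓
(proc5, proc3): proc5 after proc3 ✓
(proc5, proc6): proc5 after proc6 ✓
(proc5, proc8): proc5 after proc8 ✓
(proc5, proc9): proc5 after proc9 ✓
(proc6, proc1): proc6 after proc1 ✓
(proc7, proc1): proc7 after proc1 ✓
(proc8, proc1): proc8 after proc1 ✓
Count: 10.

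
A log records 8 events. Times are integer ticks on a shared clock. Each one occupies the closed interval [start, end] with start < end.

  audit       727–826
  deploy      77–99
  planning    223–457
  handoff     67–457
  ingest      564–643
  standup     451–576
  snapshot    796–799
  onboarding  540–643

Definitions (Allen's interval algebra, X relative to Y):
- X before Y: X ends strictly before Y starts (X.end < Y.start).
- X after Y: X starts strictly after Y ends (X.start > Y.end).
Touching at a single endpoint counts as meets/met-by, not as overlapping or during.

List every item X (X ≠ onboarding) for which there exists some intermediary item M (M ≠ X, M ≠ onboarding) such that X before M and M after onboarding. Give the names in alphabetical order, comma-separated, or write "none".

deploy, handoff, ingest, planning, standup

Target onboarding = [540, 643].
Intermediaries M with M after onboarding: audit, snapshot.
Via audit — items with X before audit: deploy, handoff, ingest, planning, standup.
Via snapshot — items with X before snapshot: deploy, handoff, ingest, planning, standup.
Union: deploy, handoff, ingest, planning, standup.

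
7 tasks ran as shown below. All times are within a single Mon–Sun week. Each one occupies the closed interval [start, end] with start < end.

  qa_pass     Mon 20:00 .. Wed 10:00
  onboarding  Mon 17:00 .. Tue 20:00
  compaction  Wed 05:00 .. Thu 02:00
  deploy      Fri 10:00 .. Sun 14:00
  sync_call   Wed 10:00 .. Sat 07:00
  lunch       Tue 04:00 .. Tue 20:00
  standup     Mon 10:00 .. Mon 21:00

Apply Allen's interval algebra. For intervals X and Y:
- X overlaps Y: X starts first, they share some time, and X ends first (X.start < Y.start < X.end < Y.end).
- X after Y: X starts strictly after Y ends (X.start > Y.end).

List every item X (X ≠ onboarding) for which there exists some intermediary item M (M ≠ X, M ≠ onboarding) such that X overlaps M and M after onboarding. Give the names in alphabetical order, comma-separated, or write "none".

compaction, qa_pass, sync_call

Target onboarding = [Mon 17:00, Tue 20:00].
Intermediaries M with M after onboarding: compaction, deploy, sync_call.
Via compaction — items with X overlaps compaction: qa_pass.
Via deploy — items with X overlaps deploy: sync_call.
Via sync_call — items with X overlaps sync_call: compaction.
Union: compaction, qa_pass, sync_call.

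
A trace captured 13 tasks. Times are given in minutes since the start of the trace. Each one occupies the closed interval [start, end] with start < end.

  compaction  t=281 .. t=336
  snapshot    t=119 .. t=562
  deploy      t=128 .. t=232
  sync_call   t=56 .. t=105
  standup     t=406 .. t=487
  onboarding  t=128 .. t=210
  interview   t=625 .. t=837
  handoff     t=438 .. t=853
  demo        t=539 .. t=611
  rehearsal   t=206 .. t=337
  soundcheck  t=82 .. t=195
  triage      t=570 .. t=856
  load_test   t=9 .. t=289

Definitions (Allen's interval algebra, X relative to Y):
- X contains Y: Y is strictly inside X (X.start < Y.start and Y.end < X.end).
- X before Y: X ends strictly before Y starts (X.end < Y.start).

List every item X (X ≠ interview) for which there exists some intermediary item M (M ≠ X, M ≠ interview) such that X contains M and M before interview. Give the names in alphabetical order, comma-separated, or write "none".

Target interview = [t=625, t=837].
Intermediaries M with M before interview: compaction, demo, deploy, load_test, onboarding, rehearsal, snapshot, soundcheck, standup, sync_call.
Via compaction — items with X contains compaction: rehearsal, snapshot.
Via demo — items with X contains demo: handoff.
Via deploy — items with X contains deploy: load_test, snapshot.
Via load_test — items with X contains load_test: none.
Via onboarding — items with X contains onboarding: load_test, snapshot.
Via rehearsal — items with X contains rehearsal: snapshot.
Via snapshot — items with X contains snapshot: none.
Via soundcheck — items with X contains soundcheck: load_test.
Via standup — items with X contains standup: snapshot.
Via sync_call — items with X contains sync_call: load_test.
Union: handoff, load_test, rehearsal, snapshot.

handoff, load_test, rehearsal, snapshot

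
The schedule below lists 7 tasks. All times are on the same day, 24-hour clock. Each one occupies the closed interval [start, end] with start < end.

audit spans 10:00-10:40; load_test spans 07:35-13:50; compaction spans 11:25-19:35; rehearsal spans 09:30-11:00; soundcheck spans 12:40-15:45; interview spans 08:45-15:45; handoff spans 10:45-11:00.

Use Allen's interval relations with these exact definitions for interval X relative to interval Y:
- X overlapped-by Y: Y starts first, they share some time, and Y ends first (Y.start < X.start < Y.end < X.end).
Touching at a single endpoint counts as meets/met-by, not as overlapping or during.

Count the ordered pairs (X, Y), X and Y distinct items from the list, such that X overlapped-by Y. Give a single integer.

Checking all 42 ordered pairs for relation 'overlapped-by'; matching pairs in alphabetical order:
(compaction, interview): compaction overlapped-by interview ✓
(compaction, load_test): compaction overlapped-by load_test ✓
(interview, load_test): interview overlapped-by load_test ✓
(soundcheck, load_test): soundcheck overlapped-by load_test ✓
Count: 4.

4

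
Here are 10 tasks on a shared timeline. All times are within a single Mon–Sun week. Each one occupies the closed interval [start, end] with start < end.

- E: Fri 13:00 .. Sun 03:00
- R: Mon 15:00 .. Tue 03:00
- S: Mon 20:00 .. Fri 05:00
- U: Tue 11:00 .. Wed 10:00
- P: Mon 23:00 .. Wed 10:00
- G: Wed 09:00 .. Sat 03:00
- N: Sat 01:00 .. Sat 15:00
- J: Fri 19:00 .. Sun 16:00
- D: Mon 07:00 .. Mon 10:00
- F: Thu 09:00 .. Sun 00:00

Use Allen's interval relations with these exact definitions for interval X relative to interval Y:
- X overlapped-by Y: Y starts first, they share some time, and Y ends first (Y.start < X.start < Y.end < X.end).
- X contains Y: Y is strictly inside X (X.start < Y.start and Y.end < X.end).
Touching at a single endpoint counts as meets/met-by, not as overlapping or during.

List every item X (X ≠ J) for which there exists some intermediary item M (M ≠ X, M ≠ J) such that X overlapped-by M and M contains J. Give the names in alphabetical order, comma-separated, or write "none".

Target J = [Fri 19:00, Sun 16:00].
Intermediaries M with M contains J: none.
Union: none.

none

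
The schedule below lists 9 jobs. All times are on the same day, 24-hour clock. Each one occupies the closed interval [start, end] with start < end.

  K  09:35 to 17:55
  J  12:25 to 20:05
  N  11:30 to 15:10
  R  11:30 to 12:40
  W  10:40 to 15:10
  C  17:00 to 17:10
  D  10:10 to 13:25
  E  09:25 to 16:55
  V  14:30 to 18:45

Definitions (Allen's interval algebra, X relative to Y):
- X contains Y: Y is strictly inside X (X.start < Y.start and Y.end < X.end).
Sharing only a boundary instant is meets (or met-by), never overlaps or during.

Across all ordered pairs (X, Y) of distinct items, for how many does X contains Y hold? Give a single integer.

14

Checking all 72 ordered pairs for relation 'contains'; matching pairs in alphabetical order:
(D, R): D contains R ✓
(E, D): E contains D ✓
(E, N): E contains N ✓
(E, R): E contains R ✓
(E, W): E contains W ✓
(J, C): J contains C ✓
(J, V): J contains V ✓
(K, C): K contains C ✓
(K, D): K contains D ✓
(K, N): K contains N ✓
(K, R): K contains R ✓
(K, W): K contains W ✓
(V, C): V contains C ✓
(W, R): W contains R ✓
Count: 14.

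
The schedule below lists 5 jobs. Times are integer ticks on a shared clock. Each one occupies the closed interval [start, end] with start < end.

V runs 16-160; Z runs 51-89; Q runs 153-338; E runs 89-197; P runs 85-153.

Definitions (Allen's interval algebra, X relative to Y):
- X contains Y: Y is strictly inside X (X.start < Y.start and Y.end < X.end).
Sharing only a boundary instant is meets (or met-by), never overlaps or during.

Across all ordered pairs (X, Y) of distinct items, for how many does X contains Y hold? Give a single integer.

Checking all 20 ordered pairs for relation 'contains'; matching pairs in alphabetical order:
(V, P): V contains P ✓
(V, Z): V contains Z ✓
Count: 2.

2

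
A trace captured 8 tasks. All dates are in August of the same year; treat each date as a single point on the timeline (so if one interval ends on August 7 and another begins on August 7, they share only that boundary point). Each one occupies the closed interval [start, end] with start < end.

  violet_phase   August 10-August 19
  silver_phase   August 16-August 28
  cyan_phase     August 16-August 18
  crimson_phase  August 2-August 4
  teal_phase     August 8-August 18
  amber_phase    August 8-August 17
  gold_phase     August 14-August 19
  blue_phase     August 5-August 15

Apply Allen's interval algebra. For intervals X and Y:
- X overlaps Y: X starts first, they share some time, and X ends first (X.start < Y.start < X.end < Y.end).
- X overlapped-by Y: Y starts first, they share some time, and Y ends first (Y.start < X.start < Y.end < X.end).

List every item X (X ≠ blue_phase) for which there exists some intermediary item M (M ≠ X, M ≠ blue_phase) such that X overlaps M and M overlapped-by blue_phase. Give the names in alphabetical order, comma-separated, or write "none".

amber_phase, teal_phase

Target blue_phase = [August 5, August 15].
Intermediaries M with M overlapped-by blue_phase: amber_phase, gold_phase, teal_phase, violet_phase.
Via amber_phase — items with X overlaps amber_phase: none.
Via gold_phase — items with X overlaps gold_phase: amber_phase, teal_phase.
Via teal_phase — items with X overlaps teal_phase: none.
Via violet_phase — items with X overlaps violet_phase: amber_phase, teal_phase.
Union: amber_phase, teal_phase.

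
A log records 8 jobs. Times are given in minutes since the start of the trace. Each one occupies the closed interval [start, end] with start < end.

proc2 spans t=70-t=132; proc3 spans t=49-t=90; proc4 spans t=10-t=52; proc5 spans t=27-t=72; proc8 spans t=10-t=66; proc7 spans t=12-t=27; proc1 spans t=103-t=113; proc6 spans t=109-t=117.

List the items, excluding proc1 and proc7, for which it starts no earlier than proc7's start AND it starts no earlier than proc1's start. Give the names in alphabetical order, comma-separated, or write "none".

proc6

Conditions: its start is no earlier than proc7's start (X.start >= t=12) AND its start is no earlier than proc1's start (X.start >= t=103).
proc2: start t=70 >= t=12? ✓; start t=70 >= t=103? ✗ → no.
proc3: start t=49 >= t=12? ✓; start t=49 >= t=103? ✗ → no.
proc4: start t=10 >= t=12? ✗; start t=10 >= t=103? ✗ → no.
proc5: start t=27 >= t=12? ✓; start t=27 >= t=103? ✗ → no.
proc6: start t=109 >= t=12? ✓; start t=109 >= t=103? ✓ → yes.
proc8: start t=10 >= t=12? ✗; start t=10 >= t=103? ✗ → no.
Result: proc6.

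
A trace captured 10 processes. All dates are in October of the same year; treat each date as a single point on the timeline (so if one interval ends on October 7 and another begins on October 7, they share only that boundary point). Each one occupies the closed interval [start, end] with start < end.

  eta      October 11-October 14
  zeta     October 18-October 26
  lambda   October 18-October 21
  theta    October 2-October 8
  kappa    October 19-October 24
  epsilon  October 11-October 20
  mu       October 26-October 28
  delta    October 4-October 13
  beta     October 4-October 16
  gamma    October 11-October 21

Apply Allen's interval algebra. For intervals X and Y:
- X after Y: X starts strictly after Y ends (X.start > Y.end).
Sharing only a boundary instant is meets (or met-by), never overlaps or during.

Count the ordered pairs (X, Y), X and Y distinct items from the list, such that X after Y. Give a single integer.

Checking all 90 ordered pairs for relation 'after'; matching pairs in alphabetical order:
(epsilon, theta): epsilon after theta ✓
(eta, theta): eta after theta ✓
(gamma, theta): gamma after theta ✓
(kappa, beta): kappa after beta ✓
(kappa, delta): kappa after delta ✓
(kappa, eta): kappa after eta ✓
(kappa, theta): kappa after theta ✓
(lambda, beta): lambda after beta ✓
(lambda, delta): lambda after delta ✓
(lambda, eta): lambda after eta ✓
(lambda, theta): lambda after theta ✓
(mu, beta): mu after beta ✓
(mu, delta): mu after delta ✓
(mu, epsilon): mu after epsilon ✓
(mu, eta): mu after eta ✓
(mu, gamma): mu after gamma ✓
(mu, kappa): mu after kappa ✓
(mu, lambda): mu after lambda ✓
(mu, theta): mu after theta ✓
(zeta, beta): zeta after beta ✓
(zeta, delta): zeta after delta ✓
(zeta, eta): zeta after eta ✓
(zeta, theta): zeta after theta ✓
Count: 23.

23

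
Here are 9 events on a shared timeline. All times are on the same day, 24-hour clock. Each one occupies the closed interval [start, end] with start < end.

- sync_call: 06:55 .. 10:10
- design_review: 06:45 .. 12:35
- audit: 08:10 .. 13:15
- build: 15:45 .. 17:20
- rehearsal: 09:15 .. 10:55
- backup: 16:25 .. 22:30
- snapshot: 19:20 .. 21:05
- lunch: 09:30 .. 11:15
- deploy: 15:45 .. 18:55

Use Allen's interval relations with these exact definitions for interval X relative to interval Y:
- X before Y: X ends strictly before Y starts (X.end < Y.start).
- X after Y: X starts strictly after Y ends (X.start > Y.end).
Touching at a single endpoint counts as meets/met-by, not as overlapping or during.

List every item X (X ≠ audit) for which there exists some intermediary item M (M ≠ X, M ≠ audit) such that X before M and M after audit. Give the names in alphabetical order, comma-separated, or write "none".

build, deploy, design_review, lunch, rehearsal, sync_call

Target audit = [08:10, 13:15].
Intermediaries M with M after audit: backup, build, deploy, snapshot.
Via backup — items with X before backup: design_review, lunch, rehearsal, sync_call.
Via build — items with X before build: design_review, lunch, rehearsal, sync_call.
Via deploy — items with X before deploy: design_review, lunch, rehearsal, sync_call.
Via snapshot — items with X before snapshot: build, deploy, design_review, lunch, rehearsal, sync_call.
Union: build, deploy, design_review, lunch, rehearsal, sync_call.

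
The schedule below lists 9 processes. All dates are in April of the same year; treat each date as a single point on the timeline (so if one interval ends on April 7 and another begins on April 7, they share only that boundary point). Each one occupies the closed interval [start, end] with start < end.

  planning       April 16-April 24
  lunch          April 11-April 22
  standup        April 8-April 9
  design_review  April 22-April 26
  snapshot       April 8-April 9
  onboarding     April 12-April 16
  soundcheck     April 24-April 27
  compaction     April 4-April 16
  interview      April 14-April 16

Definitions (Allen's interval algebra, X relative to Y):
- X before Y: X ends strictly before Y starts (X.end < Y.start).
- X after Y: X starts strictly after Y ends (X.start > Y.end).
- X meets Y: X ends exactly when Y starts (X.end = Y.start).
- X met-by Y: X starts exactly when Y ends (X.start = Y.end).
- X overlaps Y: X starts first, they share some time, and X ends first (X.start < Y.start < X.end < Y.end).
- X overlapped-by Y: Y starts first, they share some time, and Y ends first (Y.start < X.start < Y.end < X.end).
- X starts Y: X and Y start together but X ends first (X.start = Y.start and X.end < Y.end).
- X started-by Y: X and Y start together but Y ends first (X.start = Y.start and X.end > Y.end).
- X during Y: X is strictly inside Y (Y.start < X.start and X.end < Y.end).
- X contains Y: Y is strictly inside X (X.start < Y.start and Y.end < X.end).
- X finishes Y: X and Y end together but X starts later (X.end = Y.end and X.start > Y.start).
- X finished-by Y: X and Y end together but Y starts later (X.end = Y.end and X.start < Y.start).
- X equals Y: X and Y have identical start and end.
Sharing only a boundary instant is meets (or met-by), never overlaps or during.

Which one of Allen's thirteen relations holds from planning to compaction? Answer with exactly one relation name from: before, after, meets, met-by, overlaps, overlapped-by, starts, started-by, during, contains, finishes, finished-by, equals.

planning = [April 16, April 24]; compaction = [April 4, April 16].
Compare endpoints: planning.start > compaction.start, planning.start = compaction.end, planning.end > compaction.start, planning.end > compaction.end.
That pattern is 'met-by'.

met-by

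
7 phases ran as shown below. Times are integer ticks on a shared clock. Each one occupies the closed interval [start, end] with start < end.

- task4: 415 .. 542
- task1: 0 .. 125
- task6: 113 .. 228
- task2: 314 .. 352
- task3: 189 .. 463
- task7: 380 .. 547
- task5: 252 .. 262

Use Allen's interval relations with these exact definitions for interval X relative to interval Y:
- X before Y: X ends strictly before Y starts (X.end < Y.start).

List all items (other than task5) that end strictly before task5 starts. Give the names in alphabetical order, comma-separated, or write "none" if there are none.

Target task5 = [252, 262].
task1 [0, 125] → before → yes.
task2 [314, 352] → after → no.
task3 [189, 463] → contains → no.
task4 [415, 542] → after → no.
task6 [113, 228] → before → yes.
task7 [380, 547] → after → no.
Result: task1, task6.

task1, task6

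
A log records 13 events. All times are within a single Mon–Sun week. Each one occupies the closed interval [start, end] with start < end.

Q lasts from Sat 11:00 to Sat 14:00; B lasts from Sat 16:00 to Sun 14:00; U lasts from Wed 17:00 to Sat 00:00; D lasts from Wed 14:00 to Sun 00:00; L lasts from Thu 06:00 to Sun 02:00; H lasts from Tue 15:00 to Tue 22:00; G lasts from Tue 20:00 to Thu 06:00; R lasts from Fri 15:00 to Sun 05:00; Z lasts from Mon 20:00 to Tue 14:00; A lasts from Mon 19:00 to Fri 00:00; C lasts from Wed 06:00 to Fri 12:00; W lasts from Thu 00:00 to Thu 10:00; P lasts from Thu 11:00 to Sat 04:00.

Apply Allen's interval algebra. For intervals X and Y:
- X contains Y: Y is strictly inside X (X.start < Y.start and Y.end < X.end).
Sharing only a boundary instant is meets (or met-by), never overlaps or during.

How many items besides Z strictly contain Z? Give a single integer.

Target Z = [Mon 20:00, Tue 14:00].
A [Mon 19:00, Fri 00:00] → contains → counts.
B [Sat 16:00, Sun 14:00] → after → no.
C [Wed 06:00, Fri 12:00] → after → no.
D [Wed 14:00, Sun 00:00] → after → no.
G [Tue 20:00, Thu 06:00] → after → no.
H [Tue 15:00, Tue 22:00] → after → no.
L [Thu 06:00, Sun 02:00] → after → no.
P [Thu 11:00, Sat 04:00] → after → no.
Q [Sat 11:00, Sat 14:00] → after → no.
R [Fri 15:00, Sun 05:00] → after → no.
U [Wed 17:00, Sat 00:00] → after → no.
W [Thu 00:00, Thu 10:00] → after → no.
Total: 1.

1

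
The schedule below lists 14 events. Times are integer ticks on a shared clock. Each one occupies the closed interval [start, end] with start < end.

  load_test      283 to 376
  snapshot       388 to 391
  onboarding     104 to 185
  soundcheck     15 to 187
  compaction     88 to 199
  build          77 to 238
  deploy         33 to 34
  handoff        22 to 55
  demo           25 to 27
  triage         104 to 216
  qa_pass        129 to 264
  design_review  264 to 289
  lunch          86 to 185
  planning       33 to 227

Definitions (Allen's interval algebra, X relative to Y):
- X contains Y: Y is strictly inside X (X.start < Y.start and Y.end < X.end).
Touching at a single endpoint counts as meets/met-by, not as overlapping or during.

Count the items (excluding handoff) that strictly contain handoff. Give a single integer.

Target handoff = [22, 55].
build [77, 238] → after → no.
compaction [88, 199] → after → no.
demo [25, 27] → during → no.
deploy [33, 34] → during → no.
design_review [264, 289] → after → no.
load_test [283, 376] → after → no.
lunch [86, 185] → after → no.
onboarding [104, 185] → after → no.
planning [33, 227] → overlapped-by → no.
qa_pass [129, 264] → after → no.
snapshot [388, 391] → after → no.
soundcheck [15, 187] → contains → counts.
triage [104, 216] → after → no.
Total: 1.

1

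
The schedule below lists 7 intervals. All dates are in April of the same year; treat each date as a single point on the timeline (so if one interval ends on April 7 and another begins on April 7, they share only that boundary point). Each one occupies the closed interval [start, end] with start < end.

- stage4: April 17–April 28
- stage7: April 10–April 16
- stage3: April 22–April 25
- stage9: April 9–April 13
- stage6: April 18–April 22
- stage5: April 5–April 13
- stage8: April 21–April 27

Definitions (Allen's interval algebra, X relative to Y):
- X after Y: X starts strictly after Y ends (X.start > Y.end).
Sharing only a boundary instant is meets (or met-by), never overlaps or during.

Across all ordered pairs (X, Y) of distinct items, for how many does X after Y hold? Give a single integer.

12

Checking all 42 ordered pairs for relation 'after'; matching pairs in alphabetical order:
(stage3, stage5): stage3 after stage5 ✓
(stage3, stage7): stage3 after stage7 ✓
(stage3, stage9): stage3 after stage9 ✓
(stage4, stage5): stage4 after stage5 ✓
(stage4, stage7): stage4 after stage7 ✓
(stage4, stage9): stage4 after stage9 ✓
(stage6, stage5): stage6 after stage5 ✓
(stage6, stage7): stage6 after stage7 ✓
(stage6, stage9): stage6 after stage9 ✓
(stage8, stage5): stage8 after stage5 ✓
(stage8, stage7): stage8 after stage7 ✓
(stage8, stage9): stage8 after stage9 ✓
Count: 12.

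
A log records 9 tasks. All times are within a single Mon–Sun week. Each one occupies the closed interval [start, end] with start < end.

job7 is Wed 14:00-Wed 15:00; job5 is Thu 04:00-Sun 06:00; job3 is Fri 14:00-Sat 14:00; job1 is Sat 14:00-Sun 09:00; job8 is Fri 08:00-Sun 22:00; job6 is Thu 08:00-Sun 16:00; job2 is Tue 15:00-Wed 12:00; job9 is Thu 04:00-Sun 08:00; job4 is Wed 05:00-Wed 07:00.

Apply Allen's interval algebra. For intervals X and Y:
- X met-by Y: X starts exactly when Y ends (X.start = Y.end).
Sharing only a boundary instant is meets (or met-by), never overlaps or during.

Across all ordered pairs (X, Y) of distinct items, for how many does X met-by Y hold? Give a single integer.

1

Checking all 72 ordered pairs for relation 'met-by'; matching pairs in alphabetical order:
(job1, job3): job1 met-by job3 ✓
Count: 1.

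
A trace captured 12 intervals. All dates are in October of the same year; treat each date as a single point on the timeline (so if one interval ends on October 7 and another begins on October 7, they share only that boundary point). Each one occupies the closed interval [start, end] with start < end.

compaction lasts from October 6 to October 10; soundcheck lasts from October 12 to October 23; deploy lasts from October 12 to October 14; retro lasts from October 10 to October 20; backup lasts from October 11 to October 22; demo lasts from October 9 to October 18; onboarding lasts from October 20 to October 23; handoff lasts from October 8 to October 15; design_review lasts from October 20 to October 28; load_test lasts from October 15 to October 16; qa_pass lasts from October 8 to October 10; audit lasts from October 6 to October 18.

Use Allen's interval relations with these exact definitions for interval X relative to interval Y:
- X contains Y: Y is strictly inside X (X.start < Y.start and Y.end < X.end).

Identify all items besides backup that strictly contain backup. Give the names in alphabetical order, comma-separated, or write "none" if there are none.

none

Target backup = [October 11, October 22].
audit [October 6, October 18] → overlaps → no.
compaction [October 6, October 10] → before → no.
demo [October 9, October 18] → overlaps → no.
deploy [October 12, October 14] → during → no.
design_review [October 20, October 28] → overlapped-by → no.
handoff [October 8, October 15] → overlaps → no.
load_test [October 15, October 16] → during → no.
onboarding [October 20, October 23] → overlapped-by → no.
qa_pass [October 8, October 10] → before → no.
retro [October 10, October 20] → overlaps → no.
soundcheck [October 12, October 23] → overlapped-by → no.
Result: none.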